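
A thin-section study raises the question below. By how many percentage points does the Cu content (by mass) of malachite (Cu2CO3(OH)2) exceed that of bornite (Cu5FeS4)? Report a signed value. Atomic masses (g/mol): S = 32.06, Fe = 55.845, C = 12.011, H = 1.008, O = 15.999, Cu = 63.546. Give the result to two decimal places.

M(Cu2CO3(OH)2) = 221.114 g/mol, so wt% Cu = 127.092/221.114 × 100 = 57.48%.
M(Cu5FeS4) = 501.815 g/mol, so wt% Cu = 317.730/501.815 × 100 = 63.32%.
57.48 − 63.32 = -5.84 pp.

-5.84 percentage points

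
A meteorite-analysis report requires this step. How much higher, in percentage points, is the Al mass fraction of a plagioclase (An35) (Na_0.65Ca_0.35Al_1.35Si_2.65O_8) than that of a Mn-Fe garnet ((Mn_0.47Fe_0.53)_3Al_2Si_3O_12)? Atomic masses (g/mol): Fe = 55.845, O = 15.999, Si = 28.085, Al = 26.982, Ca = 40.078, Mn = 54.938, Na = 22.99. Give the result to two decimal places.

First mineral: 36.426 g Al in 267.814 g formula = 13.60 wt% Al.
Second mineral: 53.964 g Al in 496.463 g formula = 10.87 wt% Al.
13.60% − 10.87% gives a difference of 2.73 percentage points.

2.73 percentage points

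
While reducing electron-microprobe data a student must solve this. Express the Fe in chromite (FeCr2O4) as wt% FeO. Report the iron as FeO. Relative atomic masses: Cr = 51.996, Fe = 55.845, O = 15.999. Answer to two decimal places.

32.10 wt%

Molar mass of FeCr2O4 = 1×55.845 + 2×51.996 + 4×15.999 = 223.833 g/mol.
Each formula unit contains 1 Fe, equivalent to 1/1 = 1.0000 mol FeO.
M(FeO) = 1×55.845 + 1×15.999 = 71.844 g/mol.
Mass of FeO per formula unit = 1.0000 × 71.844 = 71.844 g.
FeO wt% = 71.844 / 223.833 × 100 = 32.10%.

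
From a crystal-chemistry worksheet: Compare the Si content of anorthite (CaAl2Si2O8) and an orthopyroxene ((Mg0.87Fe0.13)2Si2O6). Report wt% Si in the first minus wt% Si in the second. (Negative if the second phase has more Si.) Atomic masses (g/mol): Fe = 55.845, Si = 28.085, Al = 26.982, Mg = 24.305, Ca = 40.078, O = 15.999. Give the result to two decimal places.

-6.69 percentage points

M(CaAl2Si2O8) = 278.204 g/mol, so wt% Si = 56.170/278.204 × 100 = 20.19%.
M((Mg0.87Fe0.13)2Si2O6) = 208.974 g/mol, so wt% Si = 56.170/208.974 × 100 = 26.88%.
20.19 − 26.88 = -6.69 pp.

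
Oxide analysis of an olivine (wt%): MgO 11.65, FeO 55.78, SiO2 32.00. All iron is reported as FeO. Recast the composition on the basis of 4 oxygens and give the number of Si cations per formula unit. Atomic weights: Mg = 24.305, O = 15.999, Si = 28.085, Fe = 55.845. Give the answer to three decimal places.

MgO: 11.65/40.304 = 0.28905 mol → 0.28905 mol Mg, 0.28905 mol O.
FeO: 55.78/71.844 = 0.77640 mol → 0.77640 mol Fe, 0.77640 mol O.
SiO2: 32.00/60.083 = 0.53260 mol → 0.53260 mol Si, 1.06520 mol O.
Total oxygen = 2.13065 mol. Normalization factor = 4/2.13065 = 1.87736.
Si per 4 O = 0.53260 × 1.87736 = 1.000.

1.000 Si apfu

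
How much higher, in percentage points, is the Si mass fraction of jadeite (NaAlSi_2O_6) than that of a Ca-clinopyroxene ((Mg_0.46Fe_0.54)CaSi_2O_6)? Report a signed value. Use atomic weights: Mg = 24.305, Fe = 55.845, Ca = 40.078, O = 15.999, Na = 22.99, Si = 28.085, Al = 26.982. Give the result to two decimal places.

3.74 percentage points

M(NaAlSi_2O_6) = 202.136 g/mol, so wt% Si = 56.170/202.136 × 100 = 27.79%.
M((Mg_0.46Fe_0.54)CaSi_2O_6) = 233.579 g/mol, so wt% Si = 56.170/233.579 × 100 = 24.05%.
27.79 − 24.05 = 3.74 pp.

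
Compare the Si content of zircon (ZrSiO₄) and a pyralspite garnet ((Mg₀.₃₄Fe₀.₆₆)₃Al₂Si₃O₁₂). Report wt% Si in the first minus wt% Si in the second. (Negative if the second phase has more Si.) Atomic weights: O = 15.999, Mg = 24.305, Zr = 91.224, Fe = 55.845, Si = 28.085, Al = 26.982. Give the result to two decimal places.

Si in ZrSiO₄: molar mass 183.305 g/mol; 1×28.085 = 28.085 g → 15.32 wt%.
Si in (Mg₀.₃₄Fe₀.₆₆)₃Al₂Si₃O₁₂: molar mass 465.571 g/mol; 3×28.085 = 84.255 g → 18.10 wt%.
Difference = 15.32 − 18.10 = -2.78 percentage points.

-2.78 percentage points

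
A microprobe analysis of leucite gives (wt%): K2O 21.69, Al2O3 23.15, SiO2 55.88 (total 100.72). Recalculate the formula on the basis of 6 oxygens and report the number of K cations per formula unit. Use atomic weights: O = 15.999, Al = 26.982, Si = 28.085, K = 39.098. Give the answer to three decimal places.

0.997 K apfu

21.69 wt% K2O ÷ 94.195 g/mol = 0.23027 mol, giving 0.46054 K and 0.23027 O.
23.15 wt% Al2O3 ÷ 101.961 g/mol = 0.22705 mol, giving 0.45410 Al and 0.68115 O.
55.88 wt% SiO2 ÷ 60.083 g/mol = 0.93005 mol, giving 0.93005 Si and 1.86010 O.
Oxygen sums to 2.77152; scaling by 6/2.77152 = 2.16488 puts the formula on 6 O.
K: 0.46054 × 2.16488 = 0.997 atoms per formula unit.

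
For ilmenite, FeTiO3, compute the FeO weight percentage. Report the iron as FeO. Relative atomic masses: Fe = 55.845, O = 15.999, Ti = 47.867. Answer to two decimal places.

47.36 wt%

M(FeTiO3) = 151.709 g/mol; M(FeO) = 71.844 g/mol.
Moles FeO per formula unit = 1 Fe ÷ 1 = 1.0000.
FeO fraction = (1.0000 × 71.844) / 151.709 = 71.844/151.709 = 0.4736.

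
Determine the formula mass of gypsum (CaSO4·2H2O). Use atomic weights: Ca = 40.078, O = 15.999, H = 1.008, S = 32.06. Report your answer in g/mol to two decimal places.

172.16 g/mol

Ca: 1 × 40.078 = 40.0780
S: 1 × 32.06 = 32.0600
O: 6 × 15.999 = 95.9940
H: 4 × 1.008 = 4.0320
Summing the contributions gives the formula mass.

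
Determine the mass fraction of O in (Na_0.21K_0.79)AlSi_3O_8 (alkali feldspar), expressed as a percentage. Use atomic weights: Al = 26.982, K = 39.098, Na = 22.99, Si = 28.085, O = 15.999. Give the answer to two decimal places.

46.55 wt%

M((Na_0.21K_0.79)AlSi_3O_8) = 274.944 g/mol.
O contributes 8 × 15.999 = 127.992 g per mole.
127.992/274.944 = 0.4655 → 46.55%.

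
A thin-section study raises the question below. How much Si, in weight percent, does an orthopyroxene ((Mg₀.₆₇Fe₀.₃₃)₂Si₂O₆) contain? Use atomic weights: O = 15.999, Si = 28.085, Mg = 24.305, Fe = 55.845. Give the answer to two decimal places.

Molar mass of (Mg₀.₆₇Fe₀.₃₃)₂Si₂O₆: 1.34×24.305 + 0.66×55.845 + 2×28.085 + 6×15.999 = 221.590 g/mol.
Mass of Si per formula unit: 2 × 28.085 = 56.170 g.
Weight fraction Si = 56.170 / 221.590 = 0.2535.

25.35 weight percent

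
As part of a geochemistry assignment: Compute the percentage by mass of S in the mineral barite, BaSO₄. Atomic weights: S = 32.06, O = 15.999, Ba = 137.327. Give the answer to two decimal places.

13.74 wt%

M(BaSO₄) = 233.383 g/mol.
S contributes 1 × 32.06 = 32.060 g per mole.
32.060/233.383 = 0.1374 → 13.74%.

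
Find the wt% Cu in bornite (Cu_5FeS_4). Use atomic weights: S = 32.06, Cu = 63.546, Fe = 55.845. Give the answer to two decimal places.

Molar mass of Cu_5FeS_4: 5×63.546 + 1×55.845 + 4×32.06 = 501.815 g/mol.
Mass of Cu per formula unit: 5 × 63.546 = 317.730 g.
Weight fraction Cu = 317.730 / 501.815 = 0.6332.

63.32 wt%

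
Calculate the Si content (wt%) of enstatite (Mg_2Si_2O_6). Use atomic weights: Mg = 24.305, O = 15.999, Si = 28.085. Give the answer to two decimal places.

27.98 wt%

M(Mg_2Si_2O_6) = 200.774 g/mol.
Si contributes 2 × 28.085 = 56.170 g per mole.
56.170/200.774 = 0.2798 → 27.98%.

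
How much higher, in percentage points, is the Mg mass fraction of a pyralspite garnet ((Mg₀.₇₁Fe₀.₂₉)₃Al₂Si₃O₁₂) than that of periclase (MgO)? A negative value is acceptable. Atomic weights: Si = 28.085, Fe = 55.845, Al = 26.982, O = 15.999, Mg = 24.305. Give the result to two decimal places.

-48.28 percentage points

First mineral: 51.770 g Mg in 430.562 g formula = 12.02 wt% Mg.
Second mineral: 24.305 g Mg in 40.304 g formula = 60.30 wt% Mg.
12.02% − 60.30% gives a difference of -48.28 percentage points.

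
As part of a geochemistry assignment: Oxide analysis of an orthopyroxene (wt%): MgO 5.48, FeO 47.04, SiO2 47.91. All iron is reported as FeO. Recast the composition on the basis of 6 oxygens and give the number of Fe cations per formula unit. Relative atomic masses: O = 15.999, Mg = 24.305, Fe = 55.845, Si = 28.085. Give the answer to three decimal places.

MgO: 5.48/40.304 = 0.13597 mol → 0.13597 mol Mg, 0.13597 mol O.
FeO: 47.04/71.844 = 0.65475 mol → 0.65475 mol Fe, 0.65475 mol O.
SiO2: 47.91/60.083 = 0.79740 mol → 0.79740 mol Si, 1.59480 mol O.
Total oxygen = 2.38552 mol. Normalization factor = 6/2.38552 = 2.51517.
Fe per 6 O = 0.65475 × 2.51517 = 1.647.

1.647 Fe apfu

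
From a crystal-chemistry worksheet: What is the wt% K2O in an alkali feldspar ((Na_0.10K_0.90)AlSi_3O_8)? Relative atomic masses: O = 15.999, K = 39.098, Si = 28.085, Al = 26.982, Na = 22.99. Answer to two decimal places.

Formula mass = 276.716 g/mol.
0.90 K → 0.4500 mol K2O per formula unit; M(K2O) = 94.195, so K2O mass = 42.388 g.
42.388/276.716 × 100 = 15.32 wt%.

15.32 wt%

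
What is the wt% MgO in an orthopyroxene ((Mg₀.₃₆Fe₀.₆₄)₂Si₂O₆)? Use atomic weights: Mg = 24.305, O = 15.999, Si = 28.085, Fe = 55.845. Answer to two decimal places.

12.03 wt%

Formula mass = 241.145 g/mol.
0.72 Mg → 0.7200 mol MgO per formula unit; M(MgO) = 40.304, so MgO mass = 29.019 g.
29.019/241.145 × 100 = 12.03 wt%.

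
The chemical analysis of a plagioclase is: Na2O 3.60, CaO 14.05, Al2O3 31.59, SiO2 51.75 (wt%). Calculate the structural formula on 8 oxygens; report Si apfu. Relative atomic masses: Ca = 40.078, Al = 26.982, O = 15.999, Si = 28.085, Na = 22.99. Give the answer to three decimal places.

2.327 Si apfu

Na2O (M=61.979): mol = 0.05808; Na = 0.11616, O = 0.05808.
CaO (M=56.077): mol = 0.25055; Ca = 0.25055, O = 0.25055.
Al2O3 (M=101.961): mol = 0.30982; Al = 0.61964, O = 0.92946.
SiO2 (M=60.083): mol = 0.86131; Si = 0.86131, O = 1.72262.
ΣO = 2.96071; factor = 8/ΣO = 2.70205.
Si apfu = 0.86131 × 2.70205 = 2.327.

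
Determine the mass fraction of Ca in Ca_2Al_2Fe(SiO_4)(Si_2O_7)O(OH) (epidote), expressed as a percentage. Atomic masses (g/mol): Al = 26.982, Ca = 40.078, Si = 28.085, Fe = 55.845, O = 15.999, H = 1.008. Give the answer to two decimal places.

16.59 weight percent

Molar mass of Ca_2Al_2Fe(SiO_4)(Si_2O_7)O(OH): 2×40.078 + 2×26.982 + 1×55.845 + 3×28.085 + 13×15.999 + 1×1.008 = 483.215 g/mol.
Mass of Ca per formula unit: 2 × 40.078 = 80.156 g.
Weight fraction Ca = 80.156 / 483.215 = 0.1659.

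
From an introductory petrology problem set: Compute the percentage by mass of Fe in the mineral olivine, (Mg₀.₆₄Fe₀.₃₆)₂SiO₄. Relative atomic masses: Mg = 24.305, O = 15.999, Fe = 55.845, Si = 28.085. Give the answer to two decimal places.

24.61 wt%

M((Mg₀.₆₄Fe₀.₃₆)₂SiO₄) = 163.400 g/mol.
Fe contributes 0.72 × 55.845 = 40.208 g per mole.
40.208/163.400 = 0.2461 → 24.61%.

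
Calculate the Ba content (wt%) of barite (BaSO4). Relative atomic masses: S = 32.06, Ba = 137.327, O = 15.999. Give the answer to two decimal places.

M(BaSO4) = 233.383 g/mol.
Ba contributes 1 × 137.327 = 137.327 g per mole.
137.327/233.383 = 0.5884 → 58.84%.

58.84 wt%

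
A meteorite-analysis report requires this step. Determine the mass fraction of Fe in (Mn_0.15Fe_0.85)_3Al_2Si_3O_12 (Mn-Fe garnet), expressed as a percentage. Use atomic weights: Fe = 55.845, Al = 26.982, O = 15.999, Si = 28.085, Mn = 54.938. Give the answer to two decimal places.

M((Mn_0.15Fe_0.85)_3Al_2Si_3O_12) = 497.334 g/mol.
Fe contributes 2.55 × 55.845 = 142.405 g per mole.
142.405/497.334 = 0.2863 → 28.63%.

28.63 wt%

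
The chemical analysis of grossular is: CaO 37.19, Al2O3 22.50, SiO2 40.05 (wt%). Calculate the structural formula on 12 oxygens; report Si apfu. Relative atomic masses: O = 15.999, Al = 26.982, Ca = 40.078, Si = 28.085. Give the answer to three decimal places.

3.009 Si apfu

CaO: 37.19/56.077 = 0.66320 mol → 0.66320 mol Ca, 0.66320 mol O.
Al2O3: 22.50/101.961 = 0.22067 mol → 0.44134 mol Al, 0.66201 mol O.
SiO2: 40.05/60.083 = 0.66658 mol → 0.66658 mol Si, 1.33316 mol O.
Total oxygen = 2.65837 mol. Normalization factor = 12/2.65837 = 4.51404.
Si per 12 O = 0.66658 × 4.51404 = 3.009.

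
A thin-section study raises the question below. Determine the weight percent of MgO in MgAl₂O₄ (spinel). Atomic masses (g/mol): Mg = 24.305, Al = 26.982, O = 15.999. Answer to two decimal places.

Molar mass of MgAl₂O₄ = 1·24.305 + 2·26.982 + 4·15.999 = 142.265 g/mol.
Each formula unit contains 1 Mg, equivalent to 1/1 = 1.0000 mol MgO.
M(MgO) = 1×24.305 + 1×15.999 = 40.304 g/mol.
Mass of MgO per formula unit = 1.0000 × 40.304 = 40.304 g.
MgO wt% = 40.304 / 142.265 × 100 = 28.33%.

28.33 wt%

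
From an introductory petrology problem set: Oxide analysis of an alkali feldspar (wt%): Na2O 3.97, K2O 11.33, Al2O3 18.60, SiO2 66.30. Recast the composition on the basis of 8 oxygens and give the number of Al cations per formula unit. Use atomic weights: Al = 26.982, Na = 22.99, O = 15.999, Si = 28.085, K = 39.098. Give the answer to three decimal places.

3.97 wt% Na2O ÷ 61.979 g/mol = 0.06405 mol, giving 0.12810 Na and 0.06405 O.
11.33 wt% K2O ÷ 94.195 g/mol = 0.12028 mol, giving 0.24056 K and 0.12028 O.
18.60 wt% Al2O3 ÷ 101.961 g/mol = 0.18242 mol, giving 0.36484 Al and 0.54726 O.
66.30 wt% SiO2 ÷ 60.083 g/mol = 1.10347 mol, giving 1.10347 Si and 2.20694 O.
Oxygen sums to 2.93853; scaling by 8/2.93853 = 2.72245 puts the formula on 8 O.
Al: 0.36484 × 2.72245 = 0.993 atoms per formula unit.

0.993 Al apfu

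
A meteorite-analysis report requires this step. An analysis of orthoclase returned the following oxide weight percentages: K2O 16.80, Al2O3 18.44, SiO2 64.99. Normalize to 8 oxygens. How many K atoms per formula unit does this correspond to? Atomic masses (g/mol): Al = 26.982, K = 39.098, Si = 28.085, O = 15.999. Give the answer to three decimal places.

16.80 wt% K2O ÷ 94.195 g/mol = 0.17835 mol, giving 0.35670 K and 0.17835 O.
18.44 wt% Al2O3 ÷ 101.961 g/mol = 0.18085 mol, giving 0.36170 Al and 0.54255 O.
64.99 wt% SiO2 ÷ 60.083 g/mol = 1.08167 mol, giving 1.08167 Si and 2.16334 O.
Oxygen sums to 2.88424; scaling by 8/2.88424 = 2.77369 puts the formula on 8 O.
K: 0.35670 × 2.77369 = 0.989 atoms per formula unit.

0.989 K apfu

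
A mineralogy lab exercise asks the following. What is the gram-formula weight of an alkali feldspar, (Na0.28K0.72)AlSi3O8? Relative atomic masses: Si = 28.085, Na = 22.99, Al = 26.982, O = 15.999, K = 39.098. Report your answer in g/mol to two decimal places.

273.82 g/mol

The formula mass is the sum 0.28·22.99 + 0.72·39.098 + 1·26.982 + 3·28.085 + 8·15.999.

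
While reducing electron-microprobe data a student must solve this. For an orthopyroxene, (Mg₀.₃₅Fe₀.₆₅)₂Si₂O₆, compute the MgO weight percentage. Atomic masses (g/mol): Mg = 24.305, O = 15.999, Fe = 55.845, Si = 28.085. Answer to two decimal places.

Formula mass = 241.776 g/mol.
0.70 Mg → 0.7000 mol MgO per formula unit; M(MgO) = 40.304, so MgO mass = 28.213 g.
28.213/241.776 × 100 = 11.67 wt%.

11.67 wt%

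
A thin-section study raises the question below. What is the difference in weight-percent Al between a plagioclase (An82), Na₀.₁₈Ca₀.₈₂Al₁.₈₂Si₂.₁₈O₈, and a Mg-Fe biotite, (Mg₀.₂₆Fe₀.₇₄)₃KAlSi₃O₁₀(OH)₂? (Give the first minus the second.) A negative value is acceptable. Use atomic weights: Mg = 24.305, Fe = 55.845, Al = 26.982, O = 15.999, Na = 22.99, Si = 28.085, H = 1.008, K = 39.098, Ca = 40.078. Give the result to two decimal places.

12.30 percentage points

Al in Na₀.₁₈Ca₀.₈₂Al₁.₈₂Si₂.₁₈O₈: molar mass 275.327 g/mol; 1.82×26.982 = 49.107 g → 17.84 wt%.
Al in (Mg₀.₂₆Fe₀.₇₄)₃KAlSi₃O₁₀(OH)₂: molar mass 487.273 g/mol; 1×26.982 = 26.982 g → 5.54 wt%.
Difference = 17.84 − 5.54 = 12.30 percentage points.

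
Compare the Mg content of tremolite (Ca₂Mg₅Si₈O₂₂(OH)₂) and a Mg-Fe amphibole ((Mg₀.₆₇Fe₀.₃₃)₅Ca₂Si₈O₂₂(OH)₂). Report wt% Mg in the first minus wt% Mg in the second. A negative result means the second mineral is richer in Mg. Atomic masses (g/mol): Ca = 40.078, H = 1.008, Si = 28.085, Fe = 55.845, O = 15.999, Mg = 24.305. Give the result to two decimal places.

M(Ca₂Mg₅Si₈O₂₂(OH)₂) = 812.353 g/mol, so wt% Mg = 121.525/812.353 × 100 = 14.96%.
M((Mg₀.₆₇Fe₀.₃₃)₅Ca₂Si₈O₂₂(OH)₂) = 864.394 g/mol, so wt% Mg = 81.422/864.394 × 100 = 9.42%.
14.96 − 9.42 = 5.54 pp.

5.54 percentage points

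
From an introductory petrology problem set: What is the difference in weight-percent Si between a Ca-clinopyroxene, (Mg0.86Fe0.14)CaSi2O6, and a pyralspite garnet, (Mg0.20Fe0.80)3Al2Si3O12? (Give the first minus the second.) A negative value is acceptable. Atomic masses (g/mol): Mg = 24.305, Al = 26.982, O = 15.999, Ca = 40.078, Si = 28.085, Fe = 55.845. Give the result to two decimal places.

First mineral: 56.170 g Si in 220.963 g formula = 25.42 wt% Si.
Second mineral: 84.255 g Si in 478.818 g formula = 17.60 wt% Si.
25.42% − 17.60% gives a difference of 7.82 percentage points.

7.82 percentage points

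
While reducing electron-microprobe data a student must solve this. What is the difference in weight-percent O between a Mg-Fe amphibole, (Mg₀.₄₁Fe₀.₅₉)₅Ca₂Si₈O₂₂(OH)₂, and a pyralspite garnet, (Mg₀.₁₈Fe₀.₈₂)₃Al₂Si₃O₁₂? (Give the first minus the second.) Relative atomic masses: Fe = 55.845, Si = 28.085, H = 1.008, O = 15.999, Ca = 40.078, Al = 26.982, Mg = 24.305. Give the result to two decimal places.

2.47 percentage points

O in (Mg₀.₄₁Fe₀.₅₉)₅Ca₂Si₈O₂₂(OH)₂: molar mass 905.396 g/mol; 24×15.999 = 383.976 g → 42.41 wt%.
O in (Mg₀.₁₈Fe₀.₈₂)₃Al₂Si₃O₁₂: molar mass 480.710 g/mol; 12×15.999 = 191.988 g → 39.94 wt%.
Difference = 42.41 − 39.94 = 2.47 percentage points.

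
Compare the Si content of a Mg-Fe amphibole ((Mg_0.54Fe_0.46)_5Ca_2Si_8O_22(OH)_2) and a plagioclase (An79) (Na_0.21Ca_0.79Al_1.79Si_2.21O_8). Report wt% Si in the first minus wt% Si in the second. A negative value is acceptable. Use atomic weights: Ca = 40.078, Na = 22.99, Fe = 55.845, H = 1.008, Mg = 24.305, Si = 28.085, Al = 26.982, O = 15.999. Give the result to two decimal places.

2.81 percentage points

Si in (Mg_0.54Fe_0.46)_5Ca_2Si_8O_22(OH)_2: molar mass 884.895 g/mol; 8×28.085 = 224.680 g → 25.39 wt%.
Si in Na_0.21Ca_0.79Al_1.79Si_2.21O_8: molar mass 274.847 g/mol; 2.21×28.085 = 62.068 g → 22.58 wt%.
Difference = 25.39 − 22.58 = 2.81 percentage points.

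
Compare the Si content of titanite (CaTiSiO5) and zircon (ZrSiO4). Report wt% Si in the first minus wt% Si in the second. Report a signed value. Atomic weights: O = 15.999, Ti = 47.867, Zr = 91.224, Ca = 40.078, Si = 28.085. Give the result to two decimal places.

M(CaTiSiO5) = 196.025 g/mol, so wt% Si = 28.085/196.025 × 100 = 14.33%.
M(ZrSiO4) = 183.305 g/mol, so wt% Si = 28.085/183.305 × 100 = 15.32%.
14.33 − 15.32 = -0.99 pp.

-0.99 percentage points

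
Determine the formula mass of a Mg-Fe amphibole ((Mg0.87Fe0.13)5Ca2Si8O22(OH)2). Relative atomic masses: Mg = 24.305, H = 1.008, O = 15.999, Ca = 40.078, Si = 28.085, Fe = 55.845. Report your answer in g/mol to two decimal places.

832.85 g/mol

The formula mass is the sum 4.35*24.305 + 0.65*55.845 + 2*40.078 + 8*28.085 + 24*15.999 + 2*1.008.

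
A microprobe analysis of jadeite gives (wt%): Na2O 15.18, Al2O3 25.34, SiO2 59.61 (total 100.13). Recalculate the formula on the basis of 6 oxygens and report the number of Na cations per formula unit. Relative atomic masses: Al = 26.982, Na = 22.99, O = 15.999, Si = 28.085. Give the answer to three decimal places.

0.988 Na apfu

Na2O (M=61.979): mol = 0.24492; Na = 0.48984, O = 0.24492.
Al2O3 (M=101.961): mol = 0.24853; Al = 0.49706, O = 0.74559.
SiO2 (M=60.083): mol = 0.99213; Si = 0.99213, O = 1.98426.
ΣO = 2.97477; factor = 6/ΣO = 2.01696.
Na apfu = 0.48984 × 2.01696 = 0.988.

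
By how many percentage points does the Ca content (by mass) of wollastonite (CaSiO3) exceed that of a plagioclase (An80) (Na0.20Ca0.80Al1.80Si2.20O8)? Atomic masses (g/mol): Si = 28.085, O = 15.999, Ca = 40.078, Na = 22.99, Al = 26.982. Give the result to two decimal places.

First mineral: 40.078 g Ca in 116.160 g formula = 34.50 wt% Ca.
Second mineral: 32.062 g Ca in 275.007 g formula = 11.66 wt% Ca.
34.50% − 11.66% gives a difference of 22.84 percentage points.

22.84 percentage points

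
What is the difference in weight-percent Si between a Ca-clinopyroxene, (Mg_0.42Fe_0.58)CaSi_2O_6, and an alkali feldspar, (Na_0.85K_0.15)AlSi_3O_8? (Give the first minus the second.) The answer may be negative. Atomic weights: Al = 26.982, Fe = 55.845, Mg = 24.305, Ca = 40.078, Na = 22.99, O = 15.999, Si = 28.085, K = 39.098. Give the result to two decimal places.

-7.92 percentage points

First mineral: 56.170 g Si in 234.840 g formula = 23.92 wt% Si.
Second mineral: 84.255 g Si in 264.635 g formula = 31.84 wt% Si.
23.92% − 31.84% gives a difference of -7.92 percentage points.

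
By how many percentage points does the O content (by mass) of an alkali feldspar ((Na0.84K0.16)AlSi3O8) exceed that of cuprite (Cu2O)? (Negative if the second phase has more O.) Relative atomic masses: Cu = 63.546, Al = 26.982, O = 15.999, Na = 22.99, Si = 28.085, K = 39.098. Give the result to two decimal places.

37.16 percentage points

O in (Na0.84K0.16)AlSi3O8: molar mass 264.796 g/mol; 8×15.999 = 127.992 g → 48.34 wt%.
O in Cu2O: molar mass 143.091 g/mol; 1×15.999 = 15.999 g → 11.18 wt%.
Difference = 48.34 − 11.18 = 37.16 percentage points.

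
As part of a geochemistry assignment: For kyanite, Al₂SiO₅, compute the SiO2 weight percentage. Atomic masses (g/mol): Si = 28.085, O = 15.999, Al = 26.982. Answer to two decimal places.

Molar mass of Al₂SiO₅ = 2×26.982 + 1×28.085 + 5×15.999 = 162.044 g/mol.
Each formula unit contains 1 Si, equivalent to 1/1 = 1.0000 mol SiO2.
M(SiO2) = 1×28.085 + 2×15.999 = 60.083 g/mol.
Mass of SiO2 per formula unit = 1.0000 × 60.083 = 60.083 g.
SiO2 wt% = 60.083 / 162.044 × 100 = 37.08%.

37.08 wt%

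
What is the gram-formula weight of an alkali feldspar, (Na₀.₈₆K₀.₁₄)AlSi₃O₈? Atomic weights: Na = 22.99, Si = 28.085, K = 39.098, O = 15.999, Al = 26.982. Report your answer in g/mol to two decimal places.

264.47 g/mol

M = 0.86×22.99 + 0.14×39.098 + 1×26.982 + 3×28.085 + 8×15.999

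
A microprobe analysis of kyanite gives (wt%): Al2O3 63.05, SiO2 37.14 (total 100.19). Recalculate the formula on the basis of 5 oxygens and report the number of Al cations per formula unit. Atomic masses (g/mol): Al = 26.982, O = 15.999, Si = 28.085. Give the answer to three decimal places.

2.000 Al apfu

Al2O3 (M=101.961): mol = 0.61837; Al = 1.23674, O = 1.85511.
SiO2 (M=60.083): mol = 0.61814; Si = 0.61814, O = 1.23628.
ΣO = 3.09139; factor = 5/ΣO = 1.61740.
Al apfu = 1.23674 × 1.61740 = 2.000.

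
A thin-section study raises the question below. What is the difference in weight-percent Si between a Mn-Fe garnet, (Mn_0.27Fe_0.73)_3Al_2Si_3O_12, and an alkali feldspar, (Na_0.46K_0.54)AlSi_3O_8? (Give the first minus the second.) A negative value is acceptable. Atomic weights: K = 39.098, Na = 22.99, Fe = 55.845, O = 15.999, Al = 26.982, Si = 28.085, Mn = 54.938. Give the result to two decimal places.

-14.15 percentage points

M((Mn_0.27Fe_0.73)_3Al_2Si_3O_12) = 497.007 g/mol, so wt% Si = 84.255/497.007 × 100 = 16.95%.
M((Na_0.46K_0.54)AlSi_3O_8) = 270.917 g/mol, so wt% Si = 84.255/270.917 × 100 = 31.10%.
16.95 − 31.10 = -14.15 pp.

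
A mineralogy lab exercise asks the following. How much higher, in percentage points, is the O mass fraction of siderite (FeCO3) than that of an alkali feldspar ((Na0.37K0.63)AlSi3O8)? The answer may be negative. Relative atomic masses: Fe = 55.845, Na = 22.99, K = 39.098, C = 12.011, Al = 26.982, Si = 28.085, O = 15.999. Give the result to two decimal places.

First mineral: 47.997 g O in 115.853 g formula = 41.43 wt% O.
Second mineral: 127.992 g O in 272.367 g formula = 46.99 wt% O.
41.43% − 46.99% gives a difference of -5.56 percentage points.

-5.56 percentage points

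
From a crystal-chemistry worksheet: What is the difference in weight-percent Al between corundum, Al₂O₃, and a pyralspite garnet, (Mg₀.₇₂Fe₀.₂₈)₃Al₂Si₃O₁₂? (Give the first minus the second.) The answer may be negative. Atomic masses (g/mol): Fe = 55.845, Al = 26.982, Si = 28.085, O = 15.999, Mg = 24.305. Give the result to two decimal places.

40.37 percentage points

M(Al₂O₃) = 101.961 g/mol, so wt% Al = 53.964/101.961 × 100 = 52.93%.
M((Mg₀.₇₂Fe₀.₂₈)₃Al₂Si₃O₁₂) = 429.616 g/mol, so wt% Al = 53.964/429.616 × 100 = 12.56%.
52.93 − 12.56 = 40.37 pp.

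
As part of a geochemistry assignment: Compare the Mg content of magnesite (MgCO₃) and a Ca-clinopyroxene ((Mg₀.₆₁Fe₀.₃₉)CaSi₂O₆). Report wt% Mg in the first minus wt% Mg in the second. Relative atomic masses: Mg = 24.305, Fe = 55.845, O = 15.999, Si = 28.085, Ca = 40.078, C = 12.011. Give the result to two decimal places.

M(MgCO₃) = 84.313 g/mol, so wt% Mg = 24.305/84.313 × 100 = 28.83%.
M((Mg₀.₆₁Fe₀.₃₉)CaSi₂O₆) = 228.848 g/mol, so wt% Mg = 14.826/228.848 × 100 = 6.48%.
28.83 − 6.48 = 22.35 pp.

22.35 percentage points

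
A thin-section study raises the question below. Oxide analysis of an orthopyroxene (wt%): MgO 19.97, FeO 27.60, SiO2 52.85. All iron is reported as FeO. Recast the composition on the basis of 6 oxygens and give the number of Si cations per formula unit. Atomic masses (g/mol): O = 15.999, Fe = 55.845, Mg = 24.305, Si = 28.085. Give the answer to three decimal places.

19.97 wt% MgO ÷ 40.304 g/mol = 0.49548 mol, giving 0.49548 Mg and 0.49548 O.
27.60 wt% FeO ÷ 71.844 g/mol = 0.38417 mol, giving 0.38417 Fe and 0.38417 O.
52.85 wt% SiO2 ÷ 60.083 g/mol = 0.87962 mol, giving 0.87962 Si and 1.75924 O.
Oxygen sums to 2.63889; scaling by 6/2.63889 = 2.27368 puts the formula on 6 O.
Si: 0.87962 × 2.27368 = 2.000 atoms per formula unit.

2.000 Si apfu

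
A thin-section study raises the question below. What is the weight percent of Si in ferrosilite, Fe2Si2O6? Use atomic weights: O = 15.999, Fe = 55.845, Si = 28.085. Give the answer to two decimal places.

21.29 mass %

Formula mass = 2×55.845 + 2×28.085 + 6×15.999 = 263.854 g/mol, of which 56.170 g is Si.
So Si makes up 56.170/263.854 = 0.2129 of the mass, i.e. 21.29%.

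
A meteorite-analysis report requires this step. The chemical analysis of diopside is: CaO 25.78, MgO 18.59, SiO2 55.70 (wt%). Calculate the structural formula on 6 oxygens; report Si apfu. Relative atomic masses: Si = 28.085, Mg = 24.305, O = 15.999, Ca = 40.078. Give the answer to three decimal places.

25.78 wt% CaO ÷ 56.077 g/mol = 0.45973 mol, giving 0.45973 Ca and 0.45973 O.
18.59 wt% MgO ÷ 40.304 g/mol = 0.46124 mol, giving 0.46124 Mg and 0.46124 O.
55.70 wt% SiO2 ÷ 60.083 g/mol = 0.92705 mol, giving 0.92705 Si and 1.85410 O.
Oxygen sums to 2.77507; scaling by 6/2.77507 = 2.16211 puts the formula on 6 O.
Si: 0.92705 × 2.16211 = 2.004 atoms per formula unit.

2.004 Si apfu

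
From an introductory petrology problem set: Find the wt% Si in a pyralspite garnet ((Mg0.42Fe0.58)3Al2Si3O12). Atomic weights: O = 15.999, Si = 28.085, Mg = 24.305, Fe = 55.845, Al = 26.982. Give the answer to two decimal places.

18.40 weight percent

Molar mass of (Mg0.42Fe0.58)3Al2Si3O12: 1.26·24.305 + 1.74·55.845 + 2·26.982 + 3·28.085 + 12·15.999 = 458.002 g/mol.
Mass of Si per formula unit: 3 × 28.085 = 84.255 g.
Weight fraction Si = 84.255 / 458.002 = 0.1840.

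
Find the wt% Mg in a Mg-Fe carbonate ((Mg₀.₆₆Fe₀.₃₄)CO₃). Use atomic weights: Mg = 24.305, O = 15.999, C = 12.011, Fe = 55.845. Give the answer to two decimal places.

Molar mass of (Mg₀.₆₆Fe₀.₃₄)CO₃: 0.66·24.305 + 0.34·55.845 + 1·12.011 + 3·15.999 = 95.037 g/mol.
Mass of Mg per formula unit: 0.66 × 24.305 = 16.041 g.
Weight fraction Mg = 16.041 / 95.037 = 0.1688.

16.88 wt%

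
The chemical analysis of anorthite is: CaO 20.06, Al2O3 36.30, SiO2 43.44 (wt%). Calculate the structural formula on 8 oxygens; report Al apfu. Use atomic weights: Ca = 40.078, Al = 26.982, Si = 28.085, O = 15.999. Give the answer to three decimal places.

1.984 Al apfu

CaO (M=56.077): mol = 0.35772; Ca = 0.35772, O = 0.35772.
Al2O3 (M=101.961): mol = 0.35602; Al = 0.71204, O = 1.06806.
SiO2 (M=60.083): mol = 0.72300; Si = 0.72300, O = 1.44600.
ΣO = 2.87178; factor = 8/ΣO = 2.78573.
Al apfu = 0.71204 × 2.78573 = 1.984.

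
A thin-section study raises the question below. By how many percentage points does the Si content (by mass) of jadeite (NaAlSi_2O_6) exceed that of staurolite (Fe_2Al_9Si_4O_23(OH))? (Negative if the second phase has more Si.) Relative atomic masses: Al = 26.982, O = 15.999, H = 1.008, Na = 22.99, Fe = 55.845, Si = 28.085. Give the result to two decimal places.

14.60 percentage points

Si in NaAlSi_2O_6: molar mass 202.136 g/mol; 2×28.085 = 56.170 g → 27.79 wt%.
Si in Fe_2Al_9Si_4O_23(OH): molar mass 851.852 g/mol; 4×28.085 = 112.340 g → 13.19 wt%.
Difference = 27.79 − 13.19 = 14.60 percentage points.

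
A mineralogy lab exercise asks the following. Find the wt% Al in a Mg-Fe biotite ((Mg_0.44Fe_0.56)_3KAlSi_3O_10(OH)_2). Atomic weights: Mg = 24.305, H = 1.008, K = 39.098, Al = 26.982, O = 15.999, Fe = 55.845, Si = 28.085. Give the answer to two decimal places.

M((Mg_0.44Fe_0.56)_3KAlSi_3O_10(OH)_2) = 470.241 g/mol.
Al contributes 1 × 26.982 = 26.982 g per mole.
26.982/470.241 = 0.0574 → 5.74%.

5.74 wt%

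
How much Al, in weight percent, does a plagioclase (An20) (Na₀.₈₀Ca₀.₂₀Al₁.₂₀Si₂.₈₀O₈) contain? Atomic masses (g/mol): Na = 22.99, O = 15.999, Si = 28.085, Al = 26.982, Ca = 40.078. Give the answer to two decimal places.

Formula mass = 0.80*22.99 + 0.20*40.078 + 1.20*26.982 + 2.80*28.085 + 8*15.999 = 265.416 g/mol, of which 32.378 g is Al.
So Al makes up 32.378/265.416 = 0.1220 of the mass, i.e. 12.20%.

12.20 weight percent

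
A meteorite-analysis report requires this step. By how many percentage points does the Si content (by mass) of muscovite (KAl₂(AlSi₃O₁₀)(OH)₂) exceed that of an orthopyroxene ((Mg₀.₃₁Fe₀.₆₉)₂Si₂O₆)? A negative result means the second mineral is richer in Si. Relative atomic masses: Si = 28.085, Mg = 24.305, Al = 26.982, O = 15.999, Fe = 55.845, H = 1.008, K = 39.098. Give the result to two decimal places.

First mineral: 84.255 g Si in 398.303 g formula = 21.15 wt% Si.
Second mineral: 56.170 g Si in 244.299 g formula = 22.99 wt% Si.
21.15% − 22.99% gives a difference of -1.84 percentage points.

-1.84 percentage points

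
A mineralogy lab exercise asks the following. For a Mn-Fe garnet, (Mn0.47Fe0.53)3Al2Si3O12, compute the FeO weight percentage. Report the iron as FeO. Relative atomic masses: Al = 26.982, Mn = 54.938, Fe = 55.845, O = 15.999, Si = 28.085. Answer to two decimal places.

23.01 wt%

Molar mass of (Mn0.47Fe0.53)3Al2Si3O12 = 1.41*54.938 + 1.59*55.845 + 2*26.982 + 3*28.085 + 12*15.999 = 496.463 g/mol.
Each formula unit contains 1.59 Fe, equivalent to 1.59/1 = 1.5900 mol FeO.
M(FeO) = 1×55.845 + 1×15.999 = 71.844 g/mol.
Mass of FeO per formula unit = 1.5900 × 71.844 = 114.232 g.
FeO wt% = 114.232 / 496.463 × 100 = 23.01%.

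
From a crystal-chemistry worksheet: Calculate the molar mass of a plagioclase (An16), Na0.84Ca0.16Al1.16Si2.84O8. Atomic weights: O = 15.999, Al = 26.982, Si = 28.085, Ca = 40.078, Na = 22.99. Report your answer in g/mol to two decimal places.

264.78 g/mol

The formula mass is the sum 0.84*22.99 + 0.16*40.078 + 1.16*26.982 + 2.84*28.085 + 8*15.999.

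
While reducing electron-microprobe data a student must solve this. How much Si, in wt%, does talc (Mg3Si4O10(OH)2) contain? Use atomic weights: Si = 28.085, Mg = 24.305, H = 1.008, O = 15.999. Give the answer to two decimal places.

29.62 wt%

Molar mass of Mg3Si4O10(OH)2: 3×24.305 + 4×28.085 + 12×15.999 + 2×1.008 = 379.259 g/mol.
Mass of Si per formula unit: 4 × 28.085 = 112.340 g.
Weight fraction Si = 112.340 / 379.259 = 0.2962.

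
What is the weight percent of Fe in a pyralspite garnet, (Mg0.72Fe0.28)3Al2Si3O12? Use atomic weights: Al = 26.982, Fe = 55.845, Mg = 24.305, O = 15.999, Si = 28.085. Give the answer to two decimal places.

M((Mg0.72Fe0.28)3Al2Si3O12) = 429.616 g/mol.
Fe contributes 0.84 × 55.845 = 46.910 g per mole.
46.910/429.616 = 0.1092 → 10.92%.

10.92 mass %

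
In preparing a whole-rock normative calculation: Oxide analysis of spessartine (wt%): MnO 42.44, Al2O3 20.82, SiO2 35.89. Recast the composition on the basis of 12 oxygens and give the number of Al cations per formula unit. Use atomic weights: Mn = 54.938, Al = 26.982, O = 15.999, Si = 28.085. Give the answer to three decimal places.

MnO (M=70.937): mol = 0.59828; Mn = 0.59828, O = 0.59828.
Al2O3 (M=101.961): mol = 0.20420; Al = 0.40840, O = 0.61260.
SiO2 (M=60.083): mol = 0.59734; Si = 0.59734, O = 1.19468.
ΣO = 2.40556; factor = 12/ΣO = 4.98844.
Al apfu = 0.40840 × 4.98844 = 2.037.

2.037 Al apfu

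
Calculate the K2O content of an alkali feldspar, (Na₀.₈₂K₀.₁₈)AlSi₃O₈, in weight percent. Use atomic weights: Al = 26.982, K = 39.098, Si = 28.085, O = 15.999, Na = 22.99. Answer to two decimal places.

M((Na₀.₈₂K₀.₁₈)AlSi₃O₈) = 265.118 g/mol; M(K2O) = 94.195 g/mol.
Moles K2O per formula unit = 0.18 K ÷ 2 = 0.0900.
K2O fraction = (0.0900 × 94.195) / 265.118 = 8.478/265.118 = 0.0320.

3.20 wt%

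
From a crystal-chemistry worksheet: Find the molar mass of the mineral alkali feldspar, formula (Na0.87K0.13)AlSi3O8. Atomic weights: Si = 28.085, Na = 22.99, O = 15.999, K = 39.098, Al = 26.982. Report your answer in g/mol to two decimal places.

Na: 0.87 × 22.99 = 20.0013
K: 0.13 × 39.098 = 5.0827
Al: 1 × 26.982 = 26.9820
Si: 3 × 28.085 = 84.2550
O: 8 × 15.999 = 127.9920
Summing the contributions gives the formula mass.

264.31 g/mol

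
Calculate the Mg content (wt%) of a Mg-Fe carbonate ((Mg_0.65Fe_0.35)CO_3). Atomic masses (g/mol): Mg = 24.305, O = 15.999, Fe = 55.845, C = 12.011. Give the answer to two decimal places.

16.57 wt%

Molar mass of (Mg_0.65Fe_0.35)CO_3: 0.65·24.305 + 0.35·55.845 + 1·12.011 + 3·15.999 = 95.352 g/mol.
Mass of Mg per formula unit: 0.65 × 24.305 = 15.798 g.
Weight fraction Mg = 15.798 / 95.352 = 0.1657.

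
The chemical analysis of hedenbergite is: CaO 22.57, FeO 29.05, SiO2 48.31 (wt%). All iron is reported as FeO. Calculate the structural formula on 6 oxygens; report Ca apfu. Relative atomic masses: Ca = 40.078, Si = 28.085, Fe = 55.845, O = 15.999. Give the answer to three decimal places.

1.000 Ca apfu

22.57 wt% CaO ÷ 56.077 g/mol = 0.40248 mol, giving 0.40248 Ca and 0.40248 O.
29.05 wt% FeO ÷ 71.844 g/mol = 0.40435 mol, giving 0.40435 Fe and 0.40435 O.
48.31 wt% SiO2 ÷ 60.083 g/mol = 0.80405 mol, giving 0.80405 Si and 1.60810 O.
Oxygen sums to 2.41493; scaling by 6/2.41493 = 2.48454 puts the formula on 6 O.
Ca: 0.40248 × 2.48454 = 1.000 atoms per formula unit.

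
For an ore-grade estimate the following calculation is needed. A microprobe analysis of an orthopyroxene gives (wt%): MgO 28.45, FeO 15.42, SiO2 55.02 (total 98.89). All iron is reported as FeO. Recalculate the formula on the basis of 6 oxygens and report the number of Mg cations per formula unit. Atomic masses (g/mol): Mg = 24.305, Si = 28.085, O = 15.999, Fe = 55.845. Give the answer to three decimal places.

1.539 Mg apfu

MgO (M=40.304): mol = 0.70589; Mg = 0.70589, O = 0.70589.
FeO (M=71.844): mol = 0.21463; Fe = 0.21463, O = 0.21463.
SiO2 (M=60.083): mol = 0.91573; Si = 0.91573, O = 1.83146.
ΣO = 2.75198; factor = 6/ΣO = 2.18025.
Mg apfu = 0.70589 × 2.18025 = 1.539.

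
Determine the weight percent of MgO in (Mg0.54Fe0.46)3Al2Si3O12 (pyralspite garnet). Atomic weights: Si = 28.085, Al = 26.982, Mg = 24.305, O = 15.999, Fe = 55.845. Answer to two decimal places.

14.62 wt%

Formula mass = 446.647 g/mol.
1.62 Mg → 1.6200 mol MgO per formula unit; M(MgO) = 40.304, so MgO mass = 65.292 g.
65.292/446.647 × 100 = 14.62 wt%.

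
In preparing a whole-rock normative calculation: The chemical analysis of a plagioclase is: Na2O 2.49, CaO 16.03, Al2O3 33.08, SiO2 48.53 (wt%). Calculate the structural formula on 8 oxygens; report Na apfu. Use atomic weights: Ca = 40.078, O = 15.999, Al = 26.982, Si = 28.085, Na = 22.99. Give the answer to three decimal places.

0.221 Na apfu

2.49 wt% Na2O ÷ 61.979 g/mol = 0.04017 mol, giving 0.08034 Na and 0.04017 O.
16.03 wt% CaO ÷ 56.077 g/mol = 0.28586 mol, giving 0.28586 Ca and 0.28586 O.
33.08 wt% Al2O3 ÷ 101.961 g/mol = 0.32444 mol, giving 0.64888 Al and 0.97332 O.
48.53 wt% SiO2 ÷ 60.083 g/mol = 0.80772 mol, giving 0.80772 Si and 1.61544 O.
Oxygen sums to 2.91479; scaling by 8/2.91479 = 2.74462 puts the formula on 8 O.
Na: 0.08034 × 2.74462 = 0.221 atoms per formula unit.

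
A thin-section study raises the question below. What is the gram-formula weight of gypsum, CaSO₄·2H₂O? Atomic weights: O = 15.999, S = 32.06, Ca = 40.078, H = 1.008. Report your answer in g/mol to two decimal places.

Ca: 1 × 40.078 = 40.0780
S: 1 × 32.06 = 32.0600
O: 6 × 15.999 = 95.9940
H: 4 × 1.008 = 4.0320
Summing the contributions gives the formula mass.

172.16 g/mol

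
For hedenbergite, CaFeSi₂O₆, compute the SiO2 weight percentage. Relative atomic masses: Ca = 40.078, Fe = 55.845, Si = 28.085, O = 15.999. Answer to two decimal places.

Formula mass = 248.087 g/mol.
2 Si → 2.0000 mol SiO2 per formula unit; M(SiO2) = 60.083, so SiO2 mass = 120.166 g.
120.166/248.087 × 100 = 48.44 wt%.

48.44 wt%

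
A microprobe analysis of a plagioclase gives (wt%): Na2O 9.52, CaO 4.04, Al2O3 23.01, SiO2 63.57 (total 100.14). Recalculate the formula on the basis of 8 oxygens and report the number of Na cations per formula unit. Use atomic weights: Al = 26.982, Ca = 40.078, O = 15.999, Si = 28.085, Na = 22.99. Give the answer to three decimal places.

9.52 wt% Na2O ÷ 61.979 g/mol = 0.15360 mol, giving 0.30720 Na and 0.15360 O.
4.04 wt% CaO ÷ 56.077 g/mol = 0.07204 mol, giving 0.07204 Ca and 0.07204 O.
23.01 wt% Al2O3 ÷ 101.961 g/mol = 0.22567 mol, giving 0.45134 Al and 0.67701 O.
63.57 wt% SiO2 ÷ 60.083 g/mol = 1.05804 mol, giving 1.05804 Si and 2.11608 O.
Oxygen sums to 3.01873; scaling by 8/3.01873 = 2.65012 puts the formula on 8 O.
Na: 0.30720 × 2.65012 = 0.814 atoms per formula unit.

0.814 Na apfu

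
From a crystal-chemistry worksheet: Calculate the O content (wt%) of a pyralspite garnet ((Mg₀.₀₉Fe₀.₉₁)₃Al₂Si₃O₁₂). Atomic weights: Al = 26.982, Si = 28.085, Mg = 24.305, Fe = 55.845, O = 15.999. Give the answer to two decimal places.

Formula mass = 0.27·24.305 + 2.73·55.845 + 2·26.982 + 3·28.085 + 12·15.999 = 489.226 g/mol, of which 191.988 g is O.
So O makes up 191.988/489.226 = 0.3924 of the mass, i.e. 39.24%.

39.24 wt%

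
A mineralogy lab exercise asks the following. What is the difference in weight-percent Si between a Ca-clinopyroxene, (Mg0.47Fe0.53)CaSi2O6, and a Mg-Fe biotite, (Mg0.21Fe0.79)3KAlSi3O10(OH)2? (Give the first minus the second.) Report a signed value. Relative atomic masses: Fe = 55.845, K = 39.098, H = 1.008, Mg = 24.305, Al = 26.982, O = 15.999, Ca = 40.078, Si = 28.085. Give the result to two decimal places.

6.96 percentage points

First mineral: 56.170 g Si in 233.263 g formula = 24.08 wt% Si.
Second mineral: 84.255 g Si in 492.004 g formula = 17.12 wt% Si.
24.08% − 17.12% gives a difference of 6.96 percentage points.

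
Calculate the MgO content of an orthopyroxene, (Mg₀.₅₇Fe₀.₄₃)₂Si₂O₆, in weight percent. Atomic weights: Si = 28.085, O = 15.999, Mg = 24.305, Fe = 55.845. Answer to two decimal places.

M((Mg₀.₅₇Fe₀.₄₃)₂Si₂O₆) = 227.898 g/mol; M(MgO) = 40.304 g/mol.
Moles MgO per formula unit = 1.14 Mg ÷ 1 = 1.1400.
MgO fraction = (1.1400 × 40.304) / 227.898 = 45.947/227.898 = 0.2016.

20.16 wt%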